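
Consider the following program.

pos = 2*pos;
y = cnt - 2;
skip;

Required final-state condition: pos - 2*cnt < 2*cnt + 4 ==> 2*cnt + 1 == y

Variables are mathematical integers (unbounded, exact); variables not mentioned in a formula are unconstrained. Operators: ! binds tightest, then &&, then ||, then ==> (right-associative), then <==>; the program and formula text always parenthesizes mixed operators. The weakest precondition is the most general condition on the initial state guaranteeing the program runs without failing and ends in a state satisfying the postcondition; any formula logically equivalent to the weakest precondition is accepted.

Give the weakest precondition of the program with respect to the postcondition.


Working backward. After the program, the postcondition pos - 2*cnt < 2*cnt + 4 ==> 2*cnt + 1 == y must hold; in canonical form it is pos < 4*cnt + 4 ==> 2*cnt == y - 1.
Before skip: pos < 4*cnt + 4 ==> 2*cnt == y - 1
Before y := cnt - 2: pos < 4*cnt + 4 ==> cnt == -3
Before pos := 2*pos: 2*pos < 4*cnt + 4 ==> cnt == -3
Answer: WP = 2*pos < 4*cnt + 4 ==> cnt == -3


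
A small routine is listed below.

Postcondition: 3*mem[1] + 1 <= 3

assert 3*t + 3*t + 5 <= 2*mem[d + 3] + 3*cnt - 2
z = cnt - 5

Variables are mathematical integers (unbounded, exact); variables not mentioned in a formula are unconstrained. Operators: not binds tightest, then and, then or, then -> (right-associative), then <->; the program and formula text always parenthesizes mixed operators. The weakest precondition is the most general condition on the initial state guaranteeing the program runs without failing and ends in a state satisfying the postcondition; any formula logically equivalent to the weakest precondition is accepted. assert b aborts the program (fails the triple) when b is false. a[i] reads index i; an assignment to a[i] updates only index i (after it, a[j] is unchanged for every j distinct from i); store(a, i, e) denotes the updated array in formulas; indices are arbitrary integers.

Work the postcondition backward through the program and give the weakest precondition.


Working backward. After the program, the postcondition 3*mem[1] + 1 <= 3 must hold; in canonical form it is 3*mem[1] <= 2.
Before z := cnt - 5: 3*mem[1] <= 2
Before assert 3*t + 3*t + 5 <= 2*mem[d + 3] + 3*cnt - 2: 6*t <= 2*mem[d + 3] + 3*cnt - 7 and 3*mem[1] <= 2
Answer: WP = 6*t <= 2*mem[d + 3] + 3*cnt - 7 and 3*mem[1] <= 2


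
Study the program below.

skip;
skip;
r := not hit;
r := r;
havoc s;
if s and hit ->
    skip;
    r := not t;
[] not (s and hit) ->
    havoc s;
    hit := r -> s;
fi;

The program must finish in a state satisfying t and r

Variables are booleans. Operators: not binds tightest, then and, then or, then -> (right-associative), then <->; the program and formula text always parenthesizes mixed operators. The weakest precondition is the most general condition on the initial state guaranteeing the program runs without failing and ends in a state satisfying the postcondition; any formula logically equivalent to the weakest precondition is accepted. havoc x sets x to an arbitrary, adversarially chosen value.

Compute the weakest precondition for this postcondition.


Working backward. After the program, t and r must hold.
Then branch requires false; else branch requires t and r.
Before the if: (not (s and hit)) and ((not (s and hit)) -> (t and r))
Before havoc s: (not hit) and ((not hit) -> (t and r)) and t and r
Before r := r: (not hit) and ((not hit) -> (t and r)) and t and r
Before r := not hit: (not hit) and ((not hit) -> (t and (not hit))) and t
Before skip: (not hit) and ((not hit) -> (t and (not hit))) and t
Before skip: (not hit) and ((not hit) -> (t and (not hit))) and t
Answer: WP = (not hit) and ((not hit) -> (t and (not hit))) and t


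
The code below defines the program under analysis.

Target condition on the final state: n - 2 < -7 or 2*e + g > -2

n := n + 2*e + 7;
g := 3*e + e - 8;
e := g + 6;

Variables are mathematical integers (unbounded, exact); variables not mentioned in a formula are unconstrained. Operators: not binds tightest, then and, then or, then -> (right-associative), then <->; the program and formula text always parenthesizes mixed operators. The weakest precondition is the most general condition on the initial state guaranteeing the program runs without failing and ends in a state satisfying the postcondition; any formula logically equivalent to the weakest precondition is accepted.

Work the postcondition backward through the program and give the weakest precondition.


Working backward. After the program, the postcondition n - 2 < -7 or 2*e + g > -2 must hold; in canonical form it is n < -5 or 2*e + g > -2.
Before e := g + 6: n < -5 or 3*g > -14
Before g := 3*e + e - 8: n < -5 or 12*e > 10
Before n := n + 2*e + 7: 2*e + n < -12 or 12*e > 10
Answer: WP = 2*e + n < -12 or 12*e > 10


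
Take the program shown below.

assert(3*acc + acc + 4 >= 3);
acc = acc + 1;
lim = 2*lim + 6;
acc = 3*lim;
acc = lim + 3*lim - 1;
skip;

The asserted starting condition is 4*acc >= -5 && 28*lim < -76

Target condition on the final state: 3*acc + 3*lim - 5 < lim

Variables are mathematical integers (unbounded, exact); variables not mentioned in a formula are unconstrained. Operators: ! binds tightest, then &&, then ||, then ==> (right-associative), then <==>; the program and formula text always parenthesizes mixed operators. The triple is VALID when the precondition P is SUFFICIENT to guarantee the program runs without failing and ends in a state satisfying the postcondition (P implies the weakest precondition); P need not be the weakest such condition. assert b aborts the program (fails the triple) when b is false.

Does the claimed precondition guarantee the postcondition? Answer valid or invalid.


Working backward. After the program, the postcondition 3*acc + 3*lim - 5 < lim must hold; in canonical form it is 3*acc + 2*lim < 5.
Before skip: 3*acc + 2*lim < 5
Before acc := lim + 3*lim - 1: 14*lim < 8
Before acc := 3*lim: 14*lim < 8
Before lim := 2*lim + 6: 28*lim < -76
Before acc := acc + 1: 28*lim < -76
Before assert 3*acc + acc + 4 >= 3: 4*acc >= -1 && 28*lim < -76
The weakest precondition is 4*acc >= -1 && 28*lim < -76.
Check whether 4*acc >= -5 && 28*lim < -76 implies it.
Countermodel: at the initial state acc = -1, lim = -3, the precondition holds but the weakest precondition fails.
Answer: invalid


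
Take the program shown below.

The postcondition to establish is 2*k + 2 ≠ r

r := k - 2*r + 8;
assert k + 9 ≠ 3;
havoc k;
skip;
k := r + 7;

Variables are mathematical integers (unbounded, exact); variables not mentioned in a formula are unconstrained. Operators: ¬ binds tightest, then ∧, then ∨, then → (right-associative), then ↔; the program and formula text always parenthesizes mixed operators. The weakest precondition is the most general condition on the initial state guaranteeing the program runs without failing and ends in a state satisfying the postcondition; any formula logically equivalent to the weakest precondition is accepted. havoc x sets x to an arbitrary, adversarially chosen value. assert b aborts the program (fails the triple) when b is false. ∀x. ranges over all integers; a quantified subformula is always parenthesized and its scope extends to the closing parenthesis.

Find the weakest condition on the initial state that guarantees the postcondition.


Working backward. After the program, the postcondition 2*k + 2 ≠ r must hold; in canonical form it is 2*k ≠ r - 2.
Before k := r + 7: r ≠ -16
Before skip: r ≠ -16
Before havoc k: r ≠ -16
Before assert k + 9 ≠ 3: k ≠ -6 ∧ r ≠ -16
Before r := k - 2*r + 8: k ≠ -6 ∧ k ≠ 2*r - 24
Answer: WP = k ≠ -6 ∧ k ≠ 2*r - 24


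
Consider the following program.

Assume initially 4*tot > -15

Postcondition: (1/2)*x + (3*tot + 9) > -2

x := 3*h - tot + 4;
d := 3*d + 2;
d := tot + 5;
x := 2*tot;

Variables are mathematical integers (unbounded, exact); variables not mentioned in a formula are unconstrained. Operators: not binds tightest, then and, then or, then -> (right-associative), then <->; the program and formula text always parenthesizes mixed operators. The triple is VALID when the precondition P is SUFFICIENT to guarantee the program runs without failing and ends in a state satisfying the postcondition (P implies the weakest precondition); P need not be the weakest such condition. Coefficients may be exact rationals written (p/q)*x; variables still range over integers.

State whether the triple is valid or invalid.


Working backward. After the program, the postcondition (1/2)*x + (3*tot + 9) > -2 must hold; in canonical form it is 3*tot + (1/2)*x > -11.
Before x := 2*tot: 4*tot > -11
Before d := tot + 5: 4*tot > -11
Before d := 3*d + 2: 4*tot > -11
Before x := 3*h - tot + 4: 4*tot > -11
The weakest precondition is 4*tot > -11.
Check whether 4*tot > -15 implies it.
Countermodel: at the initial state tot = -3, the precondition holds but the weakest precondition fails.
Answer: invalid


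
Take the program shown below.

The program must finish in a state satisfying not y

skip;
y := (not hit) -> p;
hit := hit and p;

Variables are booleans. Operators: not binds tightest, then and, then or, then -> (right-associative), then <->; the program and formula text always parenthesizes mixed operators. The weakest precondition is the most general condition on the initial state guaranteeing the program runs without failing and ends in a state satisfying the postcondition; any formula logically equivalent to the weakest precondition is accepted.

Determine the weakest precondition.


Working backward. After the program, not y must hold.
Before hit := hit and p: not y
Before y := (not hit) -> p: not ((not hit) -> p)
Before skip: not ((not hit) -> p)
Answer: WP = not ((not hit) -> p)


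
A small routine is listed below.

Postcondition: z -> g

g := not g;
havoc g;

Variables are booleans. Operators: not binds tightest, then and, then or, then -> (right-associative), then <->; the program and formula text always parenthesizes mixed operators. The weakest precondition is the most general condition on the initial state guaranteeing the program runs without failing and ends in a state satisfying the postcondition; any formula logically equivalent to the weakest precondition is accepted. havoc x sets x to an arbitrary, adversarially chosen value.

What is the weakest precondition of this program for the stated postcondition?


Working backward. After the program, z -> g must hold.
Before havoc g: not z
Before g := not g: not z
Answer: WP = not z


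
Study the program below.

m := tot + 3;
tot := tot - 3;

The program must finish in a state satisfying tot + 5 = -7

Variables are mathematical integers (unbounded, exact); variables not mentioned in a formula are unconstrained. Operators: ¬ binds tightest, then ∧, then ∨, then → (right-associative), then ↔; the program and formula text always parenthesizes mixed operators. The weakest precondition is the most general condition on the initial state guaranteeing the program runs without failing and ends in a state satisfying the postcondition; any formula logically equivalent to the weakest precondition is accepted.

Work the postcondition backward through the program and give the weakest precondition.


Working backward. After the program, the postcondition tot + 5 = -7 must hold; in canonical form it is tot = -12.
Before tot := tot - 3: tot = -9
Before m := tot + 3: tot = -9
Answer: WP = tot = -9


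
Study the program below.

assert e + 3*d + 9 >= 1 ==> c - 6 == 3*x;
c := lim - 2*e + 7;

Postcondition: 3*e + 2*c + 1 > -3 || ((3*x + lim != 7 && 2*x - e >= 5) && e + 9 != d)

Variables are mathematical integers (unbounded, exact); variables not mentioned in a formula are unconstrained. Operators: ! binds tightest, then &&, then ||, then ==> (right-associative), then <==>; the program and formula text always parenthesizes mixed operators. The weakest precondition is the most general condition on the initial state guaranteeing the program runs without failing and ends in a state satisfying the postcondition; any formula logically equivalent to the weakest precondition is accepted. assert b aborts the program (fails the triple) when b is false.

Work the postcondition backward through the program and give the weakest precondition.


Working backward. After the program, the postcondition 3*e + 2*c + 1 > -3 || ((3*x + lim != 7 && 2*x - e >= 5) && e + 9 != d) must hold; in canonical form it is 2*c + 3*e > -4 || (lim + 3*x != 7 && 2*x >= e + 5 && e != d - 9).
Before c := lim - 2*e + 7: 2*lim > e - 18 || (lim + 3*x != 7 && 2*x >= e + 5 && e != d - 9)
Before assert e + 3*d + 9 >= 1 ==> c - 6 == 3*x: (3*d + e >= -8 ==> c == 3*x + 6) && (2*lim > e - 18 || (lim + 3*x != 7 && 2*x >= e + 5 && e != d - 9))
Answer: WP = (3*d + e >= -8 ==> c == 3*x + 6) && (2*lim > e - 18 || (lim + 3*x != 7 && 2*x >= e + 5 && e != d - 9))


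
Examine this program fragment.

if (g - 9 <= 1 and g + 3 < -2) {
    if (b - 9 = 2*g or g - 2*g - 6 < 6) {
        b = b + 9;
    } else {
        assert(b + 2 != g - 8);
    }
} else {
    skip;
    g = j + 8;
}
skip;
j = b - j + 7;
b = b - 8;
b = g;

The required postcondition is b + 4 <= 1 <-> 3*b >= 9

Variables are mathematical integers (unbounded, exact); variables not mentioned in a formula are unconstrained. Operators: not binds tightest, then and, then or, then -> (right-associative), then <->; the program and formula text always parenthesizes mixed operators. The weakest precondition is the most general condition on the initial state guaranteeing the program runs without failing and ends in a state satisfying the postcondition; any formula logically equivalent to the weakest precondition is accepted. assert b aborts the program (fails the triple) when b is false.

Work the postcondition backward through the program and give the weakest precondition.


Working backward. After the program, the postcondition b + 4 <= 1 <-> 3*b >= 9 must hold; in canonical form it is b <= -3 <-> 3*b >= 9.
Before b := g: g <= -3 <-> 3*g >= 9
Before b := b - 8: g <= -3 <-> 3*g >= 9
Before j := b - j + 7: g <= -3 <-> 3*g >= 9
Before skip: g <= -3 <-> 3*g >= 9
Then branch requires ((b = 2*g + 9 or g > -12) -> (g <= -3 <-> 3*g >= 9)) and ((not (b = 2*g + 9 or g > -12)) -> (b != g - 10 and (g <= -3 <-> 3*g >= 9))); else branch requires j <= -11 <-> 3*j >= -15.
Before the if: ((g <= 10 and g < -5) -> (((b = 2*g + 9 or g > -12) -> (g <= -3 <-> 3*g >= 9)) and ((not (b = 2*g + 9 or g > -12)) -> (b != g - 10 and (g <= -3 <-> 3*g >= 9))))) and ((not (g <= 10 and g < -5)) -> (j <= -11 <-> 3*j >= -15))
Answer: WP = ((g <= 10 and g < -5) -> (((b = 2*g + 9 or g > -12) -> (g <= -3 <-> 3*g >= 9)) and ((not (b = 2*g + 9 or g > -12)) -> (b != g - 10 and (g <= -3 <-> 3*g >= 9))))) and ((not (g <= 10 and g < -5)) -> (j <= -11 <-> 3*j >= -15))


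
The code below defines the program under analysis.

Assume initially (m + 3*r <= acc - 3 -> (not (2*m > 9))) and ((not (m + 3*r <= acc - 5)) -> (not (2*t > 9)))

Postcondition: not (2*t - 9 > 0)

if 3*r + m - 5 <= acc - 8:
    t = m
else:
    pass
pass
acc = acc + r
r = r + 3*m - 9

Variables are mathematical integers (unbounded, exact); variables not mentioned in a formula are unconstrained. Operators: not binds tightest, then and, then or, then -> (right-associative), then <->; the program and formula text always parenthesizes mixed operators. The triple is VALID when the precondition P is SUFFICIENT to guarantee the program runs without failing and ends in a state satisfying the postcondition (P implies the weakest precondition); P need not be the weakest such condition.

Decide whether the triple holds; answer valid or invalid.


Working backward. After the program, the postcondition not (2*t - 9 > 0) must hold; in canonical form it is not (2*t > 9).
Before r := r + 3*m - 9: not (2*t > 9)
Before acc := acc + r: not (2*t > 9)
Before skip: not (2*t > 9)
Then branch requires not (2*m > 9); else branch requires not (2*t > 9).
Before the if: (m + 3*r <= acc - 3 -> (not (2*m > 9))) and ((not (m + 3*r <= acc - 3)) -> (not (2*t > 9)))
The weakest precondition is (m + 3*r <= acc - 3 -> (not (2*m > 9))) and ((not (m + 3*r <= acc - 3)) -> (not (2*t > 9))).
Check whether (m + 3*r <= acc - 3 -> (not (2*m > 9))) and ((not (m + 3*r <= acc - 5)) -> (not (2*t > 9))) implies it.
Every state satisfying the precondition satisfies the weakest precondition: the implication holds.
Answer: valid


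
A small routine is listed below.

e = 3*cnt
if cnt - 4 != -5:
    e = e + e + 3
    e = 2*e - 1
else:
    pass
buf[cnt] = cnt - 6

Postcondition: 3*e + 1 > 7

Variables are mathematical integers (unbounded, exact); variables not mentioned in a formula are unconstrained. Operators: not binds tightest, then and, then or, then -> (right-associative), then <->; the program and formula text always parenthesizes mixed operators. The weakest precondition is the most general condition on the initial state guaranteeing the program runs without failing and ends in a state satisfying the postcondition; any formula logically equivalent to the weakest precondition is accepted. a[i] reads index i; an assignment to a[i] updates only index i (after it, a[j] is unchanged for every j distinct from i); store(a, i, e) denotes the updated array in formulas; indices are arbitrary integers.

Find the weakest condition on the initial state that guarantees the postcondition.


Working backward. After the program, the postcondition 3*e + 1 > 7 must hold; in canonical form it is 3*e > 6.
Before buf[cnt] := cnt - 6: 3*e > 6
Then branch requires 12*e > -9; else branch requires 3*e > 6.
Before the if: (cnt != -1 -> 12*e > -9) and ((not (cnt != -1)) -> 3*e > 6)
Before e := 3*cnt: (cnt != -1 -> 36*cnt > -9) and ((not (cnt != -1)) -> 9*cnt > 6)
Answer: WP = (cnt != -1 -> 36*cnt > -9) and ((not (cnt != -1)) -> 9*cnt > 6)


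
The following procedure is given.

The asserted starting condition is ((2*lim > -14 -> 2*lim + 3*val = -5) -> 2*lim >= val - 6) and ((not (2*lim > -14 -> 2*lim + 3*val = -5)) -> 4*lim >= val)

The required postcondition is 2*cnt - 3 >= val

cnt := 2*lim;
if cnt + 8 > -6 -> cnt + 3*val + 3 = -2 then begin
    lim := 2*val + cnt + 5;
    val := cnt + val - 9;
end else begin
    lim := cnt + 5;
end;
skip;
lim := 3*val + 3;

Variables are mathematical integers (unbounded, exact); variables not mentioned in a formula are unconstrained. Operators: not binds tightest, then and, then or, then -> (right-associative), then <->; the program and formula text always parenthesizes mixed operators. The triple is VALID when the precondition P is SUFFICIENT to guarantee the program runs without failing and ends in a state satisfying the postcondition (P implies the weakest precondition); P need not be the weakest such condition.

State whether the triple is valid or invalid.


Working backward. After the program, the postcondition 2*cnt - 3 >= val must hold; in canonical form it is 2*cnt >= val + 3.
Before lim := 3*val + 3: 2*cnt >= val + 3
Before skip: 2*cnt >= val + 3
Then branch requires cnt >= val - 6; else branch requires 2*cnt >= val + 3.
Before the if: ((cnt > -14 -> cnt + 3*val = -5) -> cnt >= val - 6) and ((not (cnt > -14 -> cnt + 3*val = -5)) -> 2*cnt >= val + 3)
Before cnt := 2*lim: ((2*lim > -14 -> 2*lim + 3*val = -5) -> 2*lim >= val - 6) and ((not (2*lim > -14 -> 2*lim + 3*val = -5)) -> 4*lim >= val + 3)
The weakest precondition is ((2*lim > -14 -> 2*lim + 3*val = -5) -> 2*lim >= val - 6) and ((not (2*lim > -14 -> 2*lim + 3*val = -5)) -> 4*lim >= val + 3).
Check whether ((2*lim > -14 -> 2*lim + 3*val = -5) -> 2*lim >= val - 6) and ((not (2*lim > -14 -> 2*lim + 3*val = -5)) -> 4*lim >= val) implies it.
Countermodel: at the initial state lim = 0, val = -2, the precondition holds but the weakest precondition fails.
Answer: invalid


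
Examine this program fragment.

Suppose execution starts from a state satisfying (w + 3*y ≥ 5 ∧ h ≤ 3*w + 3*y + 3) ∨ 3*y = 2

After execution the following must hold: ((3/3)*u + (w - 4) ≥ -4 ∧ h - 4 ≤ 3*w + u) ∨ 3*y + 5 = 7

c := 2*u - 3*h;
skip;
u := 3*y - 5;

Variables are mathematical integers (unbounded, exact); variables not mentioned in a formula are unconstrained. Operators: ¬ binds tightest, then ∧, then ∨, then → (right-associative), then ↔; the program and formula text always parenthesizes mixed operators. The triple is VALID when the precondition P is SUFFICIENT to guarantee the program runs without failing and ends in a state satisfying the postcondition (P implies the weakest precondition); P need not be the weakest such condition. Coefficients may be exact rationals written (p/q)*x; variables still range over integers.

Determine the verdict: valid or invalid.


Working backward. After the program, the postcondition ((3/3)*u + (w - 4) ≥ -4 ∧ h - 4 ≤ 3*w + u) ∨ 3*y + 5 = 7 must hold; in canonical form it is (u + w ≥ 0 ∧ h ≤ u + 3*w + 4) ∨ 3*y = 2.
Before u := 3*y - 5: (w + 3*y ≥ 5 ∧ h ≤ 3*w + 3*y - 1) ∨ 3*y = 2
Before skip: (w + 3*y ≥ 5 ∧ h ≤ 3*w + 3*y - 1) ∨ 3*y = 2
Before c := 2*u - 3*h: (w + 3*y ≥ 5 ∧ h ≤ 3*w + 3*y - 1) ∨ 3*y = 2
The weakest precondition is (w + 3*y ≥ 5 ∧ h ≤ 3*w + 3*y - 1) ∨ 3*y = 2.
Check whether (w + 3*y ≥ 5 ∧ h ≤ 3*w + 3*y + 3) ∨ 3*y = 2 implies it.
Countermodel: at the initial state h = 15, w = 5, y = 0, the precondition holds but the weakest precondition fails.
Answer: invalid


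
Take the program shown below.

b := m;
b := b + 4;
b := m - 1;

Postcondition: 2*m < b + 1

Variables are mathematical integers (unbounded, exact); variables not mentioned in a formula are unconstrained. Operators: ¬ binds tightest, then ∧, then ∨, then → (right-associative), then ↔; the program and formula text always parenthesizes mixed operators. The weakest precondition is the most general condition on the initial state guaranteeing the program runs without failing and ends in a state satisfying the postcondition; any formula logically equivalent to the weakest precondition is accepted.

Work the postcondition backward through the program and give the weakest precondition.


Working backward. After the program, 2*m < b + 1 must hold.
Before b := m - 1: m < 0
Before b := b + 4: m < 0
Before b := m: m < 0
Answer: WP = m < 0


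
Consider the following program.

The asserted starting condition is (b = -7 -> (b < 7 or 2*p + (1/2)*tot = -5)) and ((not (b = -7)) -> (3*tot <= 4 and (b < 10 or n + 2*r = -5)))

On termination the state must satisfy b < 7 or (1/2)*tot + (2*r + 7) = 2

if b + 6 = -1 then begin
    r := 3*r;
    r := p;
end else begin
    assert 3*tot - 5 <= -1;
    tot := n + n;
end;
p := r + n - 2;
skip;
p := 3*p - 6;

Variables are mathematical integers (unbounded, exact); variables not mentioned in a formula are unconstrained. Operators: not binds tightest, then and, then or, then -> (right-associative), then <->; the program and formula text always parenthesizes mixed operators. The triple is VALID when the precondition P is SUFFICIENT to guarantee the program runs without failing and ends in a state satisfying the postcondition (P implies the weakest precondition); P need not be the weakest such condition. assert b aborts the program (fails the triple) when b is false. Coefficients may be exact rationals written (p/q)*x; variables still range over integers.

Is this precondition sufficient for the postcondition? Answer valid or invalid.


Working backward. After the program, the postcondition b < 7 or (1/2)*tot + (2*r + 7) = 2 must hold; in canonical form it is b < 7 or 2*r + (1/2)*tot = -5.
Before p := 3*p - 6: b < 7 or 2*r + (1/2)*tot = -5
Before skip: b < 7 or 2*r + (1/2)*tot = -5
Before p := r + n - 2: b < 7 or 2*r + (1/2)*tot = -5
Then branch requires b < 7 or 2*p + (1/2)*tot = -5; else branch requires 3*tot <= 4 and (b < 7 or n + 2*r = -5).
Before the if: (b = -7 -> (b < 7 or 2*p + (1/2)*tot = -5)) and ((not (b = -7)) -> (3*tot <= 4 and (b < 7 or n + 2*r = -5)))
The weakest precondition is (b = -7 -> (b < 7 or 2*p + (1/2)*tot = -5)) and ((not (b = -7)) -> (3*tot <= 4 and (b < 7 or n + 2*r = -5))).
Check whether (b = -7 -> (b < 7 or 2*p + (1/2)*tot = -5)) and ((not (b = -7)) -> (3*tot <= 4 and (b < 10 or n + 2*r = -5))) implies it.
Countermodel: at the initial state b = 7, n = -4, p = 0, r = 0, tot = 1, the precondition holds but the weakest precondition fails.
Answer: invalid


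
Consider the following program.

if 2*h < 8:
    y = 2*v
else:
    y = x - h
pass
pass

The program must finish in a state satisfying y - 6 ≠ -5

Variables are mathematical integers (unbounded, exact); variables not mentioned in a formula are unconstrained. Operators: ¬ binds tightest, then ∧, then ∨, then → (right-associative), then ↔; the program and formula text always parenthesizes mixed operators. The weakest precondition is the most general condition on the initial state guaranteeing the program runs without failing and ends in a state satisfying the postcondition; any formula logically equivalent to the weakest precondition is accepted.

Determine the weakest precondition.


Working backward. After the program, the postcondition y - 6 ≠ -5 must hold; in canonical form it is y ≠ 1.
Before skip: y ≠ 1
Before skip: y ≠ 1
Then branch requires 2*v ≠ 1; else branch requires x ≠ h + 1.
Before the if: (2*h < 8 → 2*v ≠ 1) ∧ ((¬(2*h < 8)) → x ≠ h + 1)
Answer: WP = (2*h < 8 → 2*v ≠ 1) ∧ ((¬(2*h < 8)) → x ≠ h + 1)


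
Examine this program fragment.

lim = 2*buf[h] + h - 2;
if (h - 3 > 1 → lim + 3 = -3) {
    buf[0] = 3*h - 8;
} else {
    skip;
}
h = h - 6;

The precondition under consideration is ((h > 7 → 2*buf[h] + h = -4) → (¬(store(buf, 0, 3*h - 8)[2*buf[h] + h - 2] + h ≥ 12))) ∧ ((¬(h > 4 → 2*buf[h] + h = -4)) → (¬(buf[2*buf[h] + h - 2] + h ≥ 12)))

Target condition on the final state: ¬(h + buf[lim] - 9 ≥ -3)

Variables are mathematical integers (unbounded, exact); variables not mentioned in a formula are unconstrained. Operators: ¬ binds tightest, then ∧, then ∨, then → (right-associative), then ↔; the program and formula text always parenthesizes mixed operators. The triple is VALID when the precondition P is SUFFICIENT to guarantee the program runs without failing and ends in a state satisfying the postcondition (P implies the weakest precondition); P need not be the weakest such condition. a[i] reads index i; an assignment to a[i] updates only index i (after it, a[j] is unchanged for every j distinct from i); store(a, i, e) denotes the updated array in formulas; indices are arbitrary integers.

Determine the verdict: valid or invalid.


Working backward. After the program, the postcondition ¬(h + buf[lim] - 9 ≥ -3) must hold; in canonical form it is ¬(buf[lim] + h ≥ 6).
Before h := h - 6: ¬(buf[lim] + h ≥ 12)
Then branch requires ¬(store(buf, 0, 3*h - 8)[lim] + h ≥ 12); else branch requires ¬(buf[lim] + h ≥ 12).
Before the if: ((h > 4 → lim = -6) → (¬(store(buf, 0, 3*h - 8)[lim] + h ≥ 12))) ∧ ((¬(h > 4 → lim = -6)) → (¬(buf[lim] + h ≥ 12)))
Before lim := 2*buf[h] + h - 2: ((h > 4 → 2*buf[h] + h = -4) → (¬(store(buf, 0, 3*h - 8)[2*buf[h] + h - 2] + h ≥ 12))) ∧ ((¬(h > 4 → 2*buf[h] + h = -4)) → (¬(buf[2*buf[h] + h - 2] + h ≥ 12)))
The weakest precondition is ((h > 4 → 2*buf[h] + h = -4) → (¬(store(buf, 0, 3*h - 8)[2*buf[h] + h - 2] + h ≥ 12))) ∧ ((¬(h > 4 → 2*buf[h] + h = -4)) → (¬(buf[2*buf[h] + h - 2] + h ≥ 12))).
Check whether ((h > 7 → 2*buf[h] + h = -4) → (¬(store(buf, 0, 3*h - 8)[2*buf[h] + h - 2] + h ≥ 12))) ∧ ((¬(h > 4 → 2*buf[h] + h = -4)) → (¬(buf[2*buf[h] + h - 2] + h ≥ 12))) implies it.
Every state satisfying the precondition satisfies the weakest precondition: the implication holds.
Answer: valid


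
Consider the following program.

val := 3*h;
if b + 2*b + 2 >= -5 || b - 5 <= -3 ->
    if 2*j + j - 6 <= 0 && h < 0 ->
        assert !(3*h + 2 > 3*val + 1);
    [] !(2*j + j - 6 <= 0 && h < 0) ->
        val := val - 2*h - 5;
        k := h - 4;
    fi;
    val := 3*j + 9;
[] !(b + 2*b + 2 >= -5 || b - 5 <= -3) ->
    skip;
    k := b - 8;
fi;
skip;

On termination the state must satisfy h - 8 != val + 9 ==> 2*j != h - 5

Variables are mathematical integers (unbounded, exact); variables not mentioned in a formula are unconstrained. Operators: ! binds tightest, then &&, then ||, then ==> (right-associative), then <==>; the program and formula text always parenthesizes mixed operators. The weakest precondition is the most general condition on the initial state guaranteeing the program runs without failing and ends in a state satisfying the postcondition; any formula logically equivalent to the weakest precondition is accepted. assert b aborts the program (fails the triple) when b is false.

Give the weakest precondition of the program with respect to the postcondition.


Working backward. After the program, the postcondition h - 8 != val + 9 ==> 2*j != h - 5 must hold; in canonical form it is h != val + 17 ==> 2*j != h - 5.
Before skip: h != val + 17 ==> 2*j != h - 5
Then branch requires ((3*j <= 6 && h < 0) ==> ((!(3*h > 3*val - 1)) && (h != 3*j + 26 ==> 2*j != h - 5))) && ((!(3*j <= 6 && h < 0)) ==> (h != 3*j + 26 ==> 2*j != h - 5)); else branch requires h != val + 17 ==> 2*j != h - 5.
Before the if: ((3*b >= -7 || b <= 2) ==> (((3*j <= 6 && h < 0) ==> ((!(3*h > 3*val - 1)) && (h != 3*j + 26 ==> 2*j != h - 5))) && ((!(3*j <= 6 && h < 0)) ==> (h != 3*j + 26 ==> 2*j != h - 5)))) && ((!(3*b >= -7 || b <= 2)) ==> (h != val + 17 ==> 2*j != h - 5))
Before val := 3*h: ((3*b >= -7 || b <= 2) ==> (((3*j <= 6 && h < 0) ==> ((!(6*h < 1)) && (h != 3*j + 26 ==> 2*j != h - 5))) && ((!(3*j <= 6 && h < 0)) ==> (h != 3*j + 26 ==> 2*j != h - 5)))) && ((!(3*b >= -7 || b <= 2)) ==> (2*h != -17 ==> 2*j != h - 5))
Answer: WP = ((3*b >= -7 || b <= 2) ==> (((3*j <= 6 && h < 0) ==> ((!(6*h < 1)) && (h != 3*j + 26 ==> 2*j != h - 5))) && ((!(3*j <= 6 && h < 0)) ==> (h != 3*j + 26 ==> 2*j != h - 5)))) && ((!(3*b >= -7 || b <= 2)) ==> (2*h != -17 ==> 2*j != h - 5))


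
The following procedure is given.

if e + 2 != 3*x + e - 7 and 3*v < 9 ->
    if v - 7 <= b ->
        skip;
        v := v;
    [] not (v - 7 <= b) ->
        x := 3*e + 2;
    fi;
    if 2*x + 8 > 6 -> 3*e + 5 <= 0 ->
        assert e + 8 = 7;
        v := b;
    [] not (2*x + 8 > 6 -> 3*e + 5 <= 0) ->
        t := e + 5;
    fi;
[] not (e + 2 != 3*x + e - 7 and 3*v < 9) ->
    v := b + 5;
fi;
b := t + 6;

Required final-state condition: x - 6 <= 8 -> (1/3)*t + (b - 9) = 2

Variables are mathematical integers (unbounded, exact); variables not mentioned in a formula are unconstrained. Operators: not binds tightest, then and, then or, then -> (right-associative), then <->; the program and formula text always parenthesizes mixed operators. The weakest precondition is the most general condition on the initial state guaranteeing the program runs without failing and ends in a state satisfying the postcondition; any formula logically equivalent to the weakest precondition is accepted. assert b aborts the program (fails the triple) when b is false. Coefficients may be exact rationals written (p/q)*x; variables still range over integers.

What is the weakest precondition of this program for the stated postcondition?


Working backward. After the program, the postcondition x - 6 <= 8 -> (1/3)*t + (b - 9) = 2 must hold; in canonical form it is x <= 14 -> b + (1/3)*t = 11.
Before b := t + 6: x <= 14 -> (4/3)*t = 5
Then branch requires (v <= b + 7 -> (((2*x > -2 -> 3*e <= -5) -> (e = -1 and (x <= 14 -> (4/3)*t = 5))) and ((not (2*x > -2 -> 3*e <= -5)) -> (x <= 14 -> (4/3)*e = -5/3)))) and ((not (v <= b + 7)) -> (((6*e > -6 -> 3*e <= -5) -> (e = -1 and (3*e <= 12 -> (4/3)*t = 5))) and ((not (6*e > -6 -> 3*e <= -5)) -> (3*e <= 12 -> (4/3)*e = -5/3)))); else branch requires x <= 14 -> (4/3)*t = 5.
Before the if: ((3*x != 9 and 3*v < 9) -> ((v <= b + 7 -> (((2*x > -2 -> 3*e <= -5) -> (e = -1 and (x <= 14 -> (4/3)*t = 5))) and ((not (2*x > -2 -> 3*e <= -5)) -> (x <= 14 -> (4/3)*e = -5/3)))) and ((not (v <= b + 7)) -> (((6*e > -6 -> 3*e <= -5) -> (e = -1 and (3*e <= 12 -> (4/3)*t = 5))) and ((not (6*e > -6 -> 3*e <= -5)) -> (3*e <= 12 -> (4/3)*e = -5/3)))))) and ((not (3*x != 9 and 3*v < 9)) -> (x <= 14 -> (4/3)*t = 5))
Answer: WP = ((3*x != 9 and 3*v < 9) -> ((v <= b + 7 -> (((2*x > -2 -> 3*e <= -5) -> (e = -1 and (x <= 14 -> (4/3)*t = 5))) and ((not (2*x > -2 -> 3*e <= -5)) -> (x <= 14 -> (4/3)*e = -5/3)))) and ((not (v <= b + 7)) -> (((6*e > -6 -> 3*e <= -5) -> (e = -1 and (3*e <= 12 -> (4/3)*t = 5))) and ((not (6*e > -6 -> 3*e <= -5)) -> (3*e <= 12 -> (4/3)*e = -5/3)))))) and ((not (3*x != 9 and 3*v < 9)) -> (x <= 14 -> (4/3)*t = 5))


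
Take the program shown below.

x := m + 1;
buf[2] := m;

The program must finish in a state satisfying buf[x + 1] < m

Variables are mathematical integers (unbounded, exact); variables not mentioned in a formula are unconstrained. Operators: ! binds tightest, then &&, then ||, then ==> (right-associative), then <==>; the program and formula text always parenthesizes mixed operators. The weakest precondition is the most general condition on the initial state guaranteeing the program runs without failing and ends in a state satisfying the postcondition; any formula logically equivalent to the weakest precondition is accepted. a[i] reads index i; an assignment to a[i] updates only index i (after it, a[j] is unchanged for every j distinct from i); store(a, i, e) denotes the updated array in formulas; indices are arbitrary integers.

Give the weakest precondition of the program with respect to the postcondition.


Working backward. After the program, buf[x + 1] < m must hold.
Before buf[2] := m: store(buf, 2, m)[x + 1] < m
Before x := m + 1: store(buf, 2, m)[m + 2] < m
Answer: WP = store(buf, 2, m)[m + 2] < m


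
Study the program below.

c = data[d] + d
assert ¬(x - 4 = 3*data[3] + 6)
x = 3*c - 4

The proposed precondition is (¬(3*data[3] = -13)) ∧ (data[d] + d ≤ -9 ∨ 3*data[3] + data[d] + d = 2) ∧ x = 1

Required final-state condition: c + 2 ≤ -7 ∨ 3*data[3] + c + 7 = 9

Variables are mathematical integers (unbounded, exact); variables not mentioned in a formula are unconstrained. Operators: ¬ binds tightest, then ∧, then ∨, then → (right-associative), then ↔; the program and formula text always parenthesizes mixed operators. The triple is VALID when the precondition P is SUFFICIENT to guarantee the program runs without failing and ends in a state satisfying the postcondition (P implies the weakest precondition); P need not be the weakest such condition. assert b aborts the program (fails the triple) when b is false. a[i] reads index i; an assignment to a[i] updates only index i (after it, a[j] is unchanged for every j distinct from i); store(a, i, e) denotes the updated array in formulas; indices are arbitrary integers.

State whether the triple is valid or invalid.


Working backward. After the program, the postcondition c + 2 ≤ -7 ∨ 3*data[3] + c + 7 = 9 must hold; in canonical form it is c ≤ -9 ∨ 3*data[3] + c = 2.
Before x := 3*c - 4: c ≤ -9 ∨ 3*data[3] + c = 2
Before assert ¬(x - 4 = 3*data[3] + 6): (¬(x = 3*data[3] + 10)) ∧ (c ≤ -9 ∨ 3*data[3] + c = 2)
Before c := data[d] + d: (¬(x = 3*data[3] + 10)) ∧ (data[d] + d ≤ -9 ∨ 3*data[3] + data[d] + d = 2)
The weakest precondition is (¬(x = 3*data[3] + 10)) ∧ (data[d] + d ≤ -9 ∨ 3*data[3] + data[d] + d = 2).
Check whether (¬(3*data[3] = -13)) ∧ (data[d] + d ≤ -9 ∨ 3*data[3] + data[d] + d = 2) ∧ x = 1 implies it.
Countermodel: at the initial state d = 0, data = {[0] = -9, [3] = -3, elsewhere -9}, x = 1, the precondition holds but the weakest precondition fails.
Answer: invalid


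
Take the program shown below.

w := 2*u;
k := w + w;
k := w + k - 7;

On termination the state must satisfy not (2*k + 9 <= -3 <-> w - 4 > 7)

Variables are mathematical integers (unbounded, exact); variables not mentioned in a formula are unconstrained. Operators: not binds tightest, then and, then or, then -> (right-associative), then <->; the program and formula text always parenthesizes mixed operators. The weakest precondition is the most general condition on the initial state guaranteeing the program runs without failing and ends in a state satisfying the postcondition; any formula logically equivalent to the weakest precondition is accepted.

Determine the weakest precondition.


Working backward. After the program, the postcondition not (2*k + 9 <= -3 <-> w - 4 > 7) must hold; in canonical form it is not (2*k <= -12 <-> w > 11).
Before k := w + k - 7: not (2*k + 2*w <= 2 <-> w > 11)
Before k := w + w: not (6*w <= 2 <-> w > 11)
Before w := 2*u: not (12*u <= 2 <-> 2*u > 11)
Answer: WP = not (12*u <= 2 <-> 2*u > 11)


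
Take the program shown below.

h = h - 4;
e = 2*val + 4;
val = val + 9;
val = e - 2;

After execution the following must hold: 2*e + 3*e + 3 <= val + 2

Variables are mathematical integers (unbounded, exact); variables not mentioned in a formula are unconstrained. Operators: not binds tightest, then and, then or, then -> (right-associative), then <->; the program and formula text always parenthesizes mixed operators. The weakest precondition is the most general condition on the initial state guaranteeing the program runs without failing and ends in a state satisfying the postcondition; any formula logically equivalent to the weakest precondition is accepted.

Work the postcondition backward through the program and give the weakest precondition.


Working backward. After the program, the postcondition 2*e + 3*e + 3 <= val + 2 must hold; in canonical form it is 5*e <= val - 1.
Before val := e - 2: 4*e <= -3
Before val := val + 9: 4*e <= -3
Before e := 2*val + 4: 8*val <= -19
Before h := h - 4: 8*val <= -19
Answer: WP = 8*val <= -19


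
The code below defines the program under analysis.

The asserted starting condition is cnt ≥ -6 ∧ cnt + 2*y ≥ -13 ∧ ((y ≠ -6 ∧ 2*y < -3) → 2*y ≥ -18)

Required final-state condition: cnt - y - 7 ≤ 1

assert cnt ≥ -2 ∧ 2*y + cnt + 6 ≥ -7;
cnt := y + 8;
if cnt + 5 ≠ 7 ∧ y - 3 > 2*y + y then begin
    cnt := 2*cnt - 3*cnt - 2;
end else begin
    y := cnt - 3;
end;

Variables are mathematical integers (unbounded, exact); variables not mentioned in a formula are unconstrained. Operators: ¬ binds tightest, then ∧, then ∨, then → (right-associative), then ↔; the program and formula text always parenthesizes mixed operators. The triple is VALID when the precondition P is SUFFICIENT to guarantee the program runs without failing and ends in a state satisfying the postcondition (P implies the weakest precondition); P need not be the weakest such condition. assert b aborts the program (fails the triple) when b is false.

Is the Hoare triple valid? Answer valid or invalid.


Working backward. After the program, the postcondition cnt - y - 7 ≤ 1 must hold; in canonical form it is cnt ≤ y + 8.
Then branch requires cnt + y ≥ -10; else branch requires true.
Before the if: (cnt ≠ 2 ∧ 2*y < -3) → cnt + y ≥ -10
Before cnt := y + 8: (y ≠ -6 ∧ 2*y < -3) → 2*y ≥ -18
Before assert cnt ≥ -2 ∧ 2*y + cnt + 6 ≥ -7: cnt ≥ -2 ∧ cnt + 2*y ≥ -13 ∧ ((y ≠ -6 ∧ 2*y < -3) → 2*y ≥ -18)
The weakest precondition is cnt ≥ -2 ∧ cnt + 2*y ≥ -13 ∧ ((y ≠ -6 ∧ 2*y < -3) → 2*y ≥ -18).
Check whether cnt ≥ -6 ∧ cnt + 2*y ≥ -13 ∧ ((y ≠ -6 ∧ 2*y < -3) → 2*y ≥ -18) implies it.
Countermodel: at the initial state cnt = -3, y = -2, the precondition holds but the weakest precondition fails.
Answer: invalid


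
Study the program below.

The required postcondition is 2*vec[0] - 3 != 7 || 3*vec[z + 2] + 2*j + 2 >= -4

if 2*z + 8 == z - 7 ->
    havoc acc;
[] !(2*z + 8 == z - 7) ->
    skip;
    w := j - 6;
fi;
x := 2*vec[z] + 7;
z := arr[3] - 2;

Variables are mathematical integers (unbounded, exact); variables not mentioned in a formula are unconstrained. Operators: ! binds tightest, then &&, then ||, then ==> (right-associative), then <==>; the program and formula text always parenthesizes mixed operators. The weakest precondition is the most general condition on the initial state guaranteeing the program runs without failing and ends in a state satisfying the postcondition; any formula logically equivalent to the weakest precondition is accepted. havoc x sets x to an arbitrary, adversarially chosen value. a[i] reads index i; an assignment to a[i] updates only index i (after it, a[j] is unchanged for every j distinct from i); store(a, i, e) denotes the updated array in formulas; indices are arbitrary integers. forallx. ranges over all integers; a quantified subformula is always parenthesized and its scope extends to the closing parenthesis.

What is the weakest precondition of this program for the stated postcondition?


Working backward. After the program, the postcondition 2*vec[0] - 3 != 7 || 3*vec[z + 2] + 2*j + 2 >= -4 must hold; in canonical form it is 2*vec[0] != 10 || 3*vec[z + 2] + 2*j >= -6.
Before z := arr[3] - 2: 2*vec[0] != 10 || 3*vec[arr[3]] + 2*j >= -6
Before x := 2*vec[z] + 7: 2*vec[0] != 10 || 3*vec[arr[3]] + 2*j >= -6
Then branch requires 2*vec[0] != 10 || 3*vec[arr[3]] + 2*j >= -6; else branch requires 2*vec[0] != 10 || 3*vec[arr[3]] + 2*j >= -6.
Before the if: (z == -15 ==> (2*vec[0] != 10 || 3*vec[arr[3]] + 2*j >= -6)) && ((!(z == -15)) ==> (2*vec[0] != 10 || 3*vec[arr[3]] + 2*j >= -6))
Answer: WP = (z == -15 ==> (2*vec[0] != 10 || 3*vec[arr[3]] + 2*j >= -6)) && ((!(z == -15)) ==> (2*vec[0] != 10 || 3*vec[arr[3]] + 2*j >= -6))
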